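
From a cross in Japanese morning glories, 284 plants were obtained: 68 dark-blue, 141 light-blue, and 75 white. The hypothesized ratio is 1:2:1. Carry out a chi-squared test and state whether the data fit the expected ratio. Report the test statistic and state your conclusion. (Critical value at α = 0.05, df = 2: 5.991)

0.359; consistent

Total ratio parts = 4. Expected numbers out of 284:
  dark-blue: 284 × 1/4 = 71
  light-blue: 284 × 2/4 = 142
  white: 284 × 1/4 = 71
χ² = Σ (O − E)² / E
  dark-blue: (68 − 71)² / 71 = 0.1268
  light-blue: (141 − 142)² / 142 = 0.0070
  white: (75 − 71)² / 71 = 0.2254
χ² = 0.1268 + 0.0070 + 0.2254 = 0.3592 ≈ 0.359
Degrees of freedom = 3 − 1 = 2; critical value at α = 0.05 is 5.991.
Since 0.359 < 5.991, we fail to reject the null hypothesis — the data are consistent with the 1:2:1 ratio.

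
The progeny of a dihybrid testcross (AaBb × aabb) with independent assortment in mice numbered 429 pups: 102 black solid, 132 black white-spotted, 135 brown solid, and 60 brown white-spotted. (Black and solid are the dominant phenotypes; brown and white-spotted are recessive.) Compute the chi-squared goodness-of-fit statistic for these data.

A dihybrid testcross with independent assortment gives a 1:1:1:1 ratio.
Total ratio parts = 4. Expected numbers out of 429:
  black solid: 429 × 1/4 = 107.25
  black white-spotted: 429 × 1/4 = 107.25
  brown solid: 429 × 1/4 = 107.25
  brown white-spotted: 429 × 1/4 = 107.25
χ² = Σ (O − E)² / E
  black solid: (102 − 107.25)² / 107.25 = 0.2570
  black white-spotted: (132 − 107.25)² / 107.25 = 5.7115
  brown solid: (135 − 107.25)² / 107.25 = 7.1801
  brown white-spotted: (60 − 107.25)² / 107.25 = 20.8164
χ² = 0.2570 + 5.7115 + 7.1801 + 20.8164 = 33.965

33.965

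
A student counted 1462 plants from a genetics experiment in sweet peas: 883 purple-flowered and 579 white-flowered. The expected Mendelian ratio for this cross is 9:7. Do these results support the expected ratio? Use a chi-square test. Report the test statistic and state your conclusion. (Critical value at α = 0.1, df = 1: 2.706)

Total ratio parts = 16. Expected numbers out of 1462:
  purple-flowered: 1462 × 9/16 = 822.375
  white-flowered: 1462 × 7/16 = 639.625
χ² = Σ (O − E)² / E
  purple-flowered: (883 − 822.375)² / 822.375 = 4.4692
  white-flowered: (579 − 639.625)² / 639.625 = 5.7462
χ² = 4.4692 + 5.7462 = 10.2154 ≈ 10.215
Degrees of freedom = 2 − 1 = 1; critical value at α = 0.1 is 2.706.
Since 10.215 > 2.706, we reject the null hypothesis — the data do not fit the 9:7 ratio.

10.215; not consistent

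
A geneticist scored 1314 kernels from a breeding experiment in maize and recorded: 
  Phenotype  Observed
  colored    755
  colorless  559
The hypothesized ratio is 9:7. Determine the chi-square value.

Under the 9:7 hypothesis (Σ ratio = 16, N = 1314):
  colored: 1314 × 9/16 = 739.125
  colorless: 1314 × 7/16 = 574.875
χ² = Σ (O − E)² / E
  colored: (755 − 739.125)² / 739.125 = 0.3410
  colorless: (559 − 574.875)² / 574.875 = 0.4384
χ² = 0.3410 + 0.4384 = 0.7794 ≈ 0.779

0.779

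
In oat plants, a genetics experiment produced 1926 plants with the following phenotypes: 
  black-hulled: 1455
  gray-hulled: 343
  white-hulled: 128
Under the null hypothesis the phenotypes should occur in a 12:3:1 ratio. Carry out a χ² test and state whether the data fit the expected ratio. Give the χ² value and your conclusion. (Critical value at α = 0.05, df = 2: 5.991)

1.469; consistent

Expected counts for N = 1926 under a 12:3:1 ratio (total parts = 16):
  black-hulled: 1926 × 12/16 = 1444.5
  gray-hulled: 1926 × 3/16 = 361.125
  white-hulled: 1926 × 1/16 = 120.375
χ² = Σ (O − E)² / E
  black-hulled: (1455 − 1444.5)² / 1444.5 = 0.0763
  gray-hulled: (343 − 361.125)² / 361.125 = 0.9097
  white-hulled: (128 − 120.375)² / 120.375 = 0.4830
χ² = 0.0763 + 0.9097 + 0.4830 = 1.469
Degrees of freedom = 3 − 1 = 2; critical value at α = 0.05 is 5.991.
Since 1.469 < 5.991, we fail to reject the null hypothesis — the data are consistent with the 12:3:1 ratio.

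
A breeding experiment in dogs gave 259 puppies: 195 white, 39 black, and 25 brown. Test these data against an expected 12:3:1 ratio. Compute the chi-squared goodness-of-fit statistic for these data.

6.683

Under the 12:3:1 hypothesis (Σ ratio = 16, N = 259):
  white: 259 × 12/16 = 194.25
  black: 259 × 3/16 = 48.5625
  brown: 259 × 1/16 = 16.1875
χ² = Σ (O − E)² / E
  white: (195 − 194.25)² / 194.25 = 0.0029
  black: (39 − 48.5625)² / 48.5625 = 1.8830
  brown: (25 − 16.1875)² / 16.1875 = 4.7975
χ² = 0.0029 + 1.8830 + 4.7975 = 6.6834 ≈ 6.683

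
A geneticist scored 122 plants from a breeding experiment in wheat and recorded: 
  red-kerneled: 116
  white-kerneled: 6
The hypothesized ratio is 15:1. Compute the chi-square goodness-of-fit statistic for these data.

0.369

Expected counts for N = 122 under a 15:1 ratio (total parts = 16):
  red-kerneled: 122 × 15/16 = 114.375
  white-kerneled: 122 × 1/16 = 7.625
χ² = Σ (O − E)² / E
  red-kerneled: (116 − 114.375)² / 114.375 = 0.0231
  white-kerneled: (6 − 7.625)² / 7.625 = 0.3463
χ² = 0.0231 + 0.3463 = 0.3694 ≈ 0.369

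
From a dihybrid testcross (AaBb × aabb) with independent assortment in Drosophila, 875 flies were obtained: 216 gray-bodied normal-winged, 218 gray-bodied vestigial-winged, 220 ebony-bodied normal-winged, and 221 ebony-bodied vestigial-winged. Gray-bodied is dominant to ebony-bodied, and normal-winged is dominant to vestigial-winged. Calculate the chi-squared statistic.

A dihybrid testcross with independent assortment gives a 1:1:1:1 ratio.
The 1:1:1:1 ratio has 4 parts, so with N = 875 the expected counts are:
  gray-bodied normal-winged: 875 × 1/4 = 218.75
  gray-bodied vestigial-winged: 875 × 1/4 = 218.75
  ebony-bodied normal-winged: 875 × 1/4 = 218.75
  ebony-bodied vestigial-winged: 875 × 1/4 = 218.75
χ² = Σ (O − E)² / E
  gray-bodied normal-winged: (216 − 218.75)² / 218.75 = 0.0346
  gray-bodied vestigial-winged: (218 − 218.75)² / 218.75 = 0.0026
  ebony-bodied normal-winged: (220 − 218.75)² / 218.75 = 0.0071
  ebony-bodied vestigial-winged: (221 − 218.75)² / 218.75 = 0.0231
χ² = 0.0346 + 0.0026 + 0.0071 + 0.0231 = 0.0674 ≈ 0.067

0.067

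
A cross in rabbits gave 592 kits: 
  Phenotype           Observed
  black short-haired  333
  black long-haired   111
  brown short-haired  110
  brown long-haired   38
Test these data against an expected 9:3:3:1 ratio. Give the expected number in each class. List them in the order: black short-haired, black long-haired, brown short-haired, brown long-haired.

The 9:3:3:1 ratio has 16 parts, so with N = 592 the expected counts are:
  black short-haired: 592 × 9/16 = 333
  black long-haired: 592 × 3/16 = 111
  brown short-haired: 592 × 3/16 = 111
  brown long-haired: 592 × 1/16 = 37

333, 111, 111, 37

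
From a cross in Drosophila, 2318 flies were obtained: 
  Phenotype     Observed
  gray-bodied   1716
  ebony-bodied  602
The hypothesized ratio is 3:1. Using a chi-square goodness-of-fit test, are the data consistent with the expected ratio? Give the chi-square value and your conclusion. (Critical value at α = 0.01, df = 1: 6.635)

1.165; consistent

Expected counts for N = 2318 under a 3:1 ratio (total parts = 4):
  gray-bodied: 2318 × 3/4 = 1738.5
  ebony-bodied: 2318 × 1/4 = 579.5
χ² = Σ (O − E)² / E
  gray-bodied: (1716 − 1738.5)² / 1738.5 = 0.2912
  ebony-bodied: (602 − 579.5)² / 579.5 = 0.8736
χ² = 0.2912 + 0.8736 = 1.1648 ≈ 1.165
Degrees of freedom = 2 − 1 = 1; critical value at α = 0.01 is 6.635.
Since 1.165 < 6.635, we fail to reject the null hypothesis — the data are consistent with the 3:1 ratio.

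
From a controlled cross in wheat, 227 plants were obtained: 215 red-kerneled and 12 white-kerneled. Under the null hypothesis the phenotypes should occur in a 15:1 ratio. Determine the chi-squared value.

0.360

Expected counts for N = 227 under a 15:1 ratio (total parts = 16):
  red-kerneled: 227 × 15/16 = 212.8125
  white-kerneled: 227 × 1/16 = 14.1875
χ² = Σ (O − E)² / E
  red-kerneled: (215 − 212.8125)² / 212.8125 = 0.0225
  white-kerneled: (12 − 14.1875)² / 14.1875 = 0.3373
χ² = 0.0225 + 0.3373 = 0.3598 ≈ 0.360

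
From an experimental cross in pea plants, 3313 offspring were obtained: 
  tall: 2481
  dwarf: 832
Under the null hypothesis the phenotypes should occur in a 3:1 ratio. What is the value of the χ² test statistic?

0.023

Total ratio parts = 4. Expected numbers out of 3313:
  tall: 3313 × 3/4 = 2484.75
  dwarf: 3313 × 1/4 = 828.25
χ² = Σ (O − E)² / E
  tall: (2481 − 2484.75)² / 2484.75 = 0.0057
  dwarf: (832 − 828.25)² / 828.25 = 0.0170
χ² = 0.0057 + 0.0170 = 0.0227 ≈ 0.023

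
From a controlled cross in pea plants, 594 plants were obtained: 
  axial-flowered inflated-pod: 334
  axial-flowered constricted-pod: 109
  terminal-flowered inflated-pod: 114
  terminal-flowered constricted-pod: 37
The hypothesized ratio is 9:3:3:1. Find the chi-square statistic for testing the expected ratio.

The 9:3:3:1 ratio has 16 parts, so with N = 594 the expected counts are:
  axial-flowered inflated-pod: 594 × 9/16 = 334.125
  axial-flowered constricted-pod: 594 × 3/16 = 111.375
  terminal-flowered inflated-pod: 594 × 3/16 = 111.375
  terminal-flowered constricted-pod: 594 × 1/16 = 37.125
χ² = Σ (O − E)² / E
  axial-flowered inflated-pod: (334 − 334.125)² / 334.125 = 0.0000
  axial-flowered constricted-pod: (109 − 111.375)² / 111.375 = 0.0506
  terminal-flowered inflated-pod: (114 − 111.375)² / 111.375 = 0.0619
  terminal-flowered constricted-pod: (37 − 37.125)² / 37.125 = 0.0004
χ² = 0.0000 + 0.0506 + 0.0619 + 0.0004 = 0.1129 ≈ 0.113

0.113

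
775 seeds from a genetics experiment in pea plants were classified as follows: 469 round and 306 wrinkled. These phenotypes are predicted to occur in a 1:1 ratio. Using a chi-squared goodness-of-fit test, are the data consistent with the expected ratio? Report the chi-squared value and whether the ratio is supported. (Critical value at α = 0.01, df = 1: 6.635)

Under the 1:1 hypothesis (Σ ratio = 2, N = 775):
  round: 775 × 1/2 = 387.5
  wrinkled: 775 × 1/2 = 387.5
χ² = Σ (O − E)² / E
  round: (469 − 387.5)² / 387.5 = 17.1413
  wrinkled: (306 − 387.5)² / 387.5 = 17.1413
χ² = 17.1413 + 17.1413 = 34.2826 ≈ 34.283
Degrees of freedom = 2 − 1 = 1; critical value at α = 0.01 is 6.635.
Since 34.283 > 6.635, we reject the null hypothesis — the data do not fit the 1:1 ratio.

34.283; not consistent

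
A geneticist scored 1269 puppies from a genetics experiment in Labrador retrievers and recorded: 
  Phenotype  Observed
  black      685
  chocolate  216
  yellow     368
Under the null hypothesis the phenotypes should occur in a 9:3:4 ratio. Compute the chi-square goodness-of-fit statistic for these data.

Total ratio parts = 16. Expected numbers out of 1269:
  black: 1269 × 9/16 = 713.8125
  chocolate: 1269 × 3/16 = 237.9375
  yellow: 1269 × 4/16 = 317.25
χ² = Σ (O − E)² / E
  black: (685 − 713.8125)² / 713.8125 = 1.1630
  chocolate: (216 − 237.9375)² / 237.9375 = 2.0226
  yellow: (368 − 317.25)² / 317.25 = 8.1184
χ² = 1.1630 + 2.0226 + 8.1184 = 11.304

11.304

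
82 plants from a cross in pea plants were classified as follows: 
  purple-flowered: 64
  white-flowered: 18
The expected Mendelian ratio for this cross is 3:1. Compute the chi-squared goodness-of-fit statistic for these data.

0.407

Expected counts for N = 82 under a 3:1 ratio (total parts = 4):
  purple-flowered: 82 × 3/4 = 61.5
  white-flowered: 82 × 1/4 = 20.5
χ² = Σ (O − E)² / E
  purple-flowered: (64 − 61.5)² / 61.5 = 0.1016
  white-flowered: (18 − 20.5)² / 20.5 = 0.3049
χ² = 0.1016 + 0.3049 = 0.4065 ≈ 0.407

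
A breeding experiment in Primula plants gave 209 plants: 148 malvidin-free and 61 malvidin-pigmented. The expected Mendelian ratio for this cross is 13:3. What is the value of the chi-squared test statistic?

14.943

Total ratio parts = 16. Expected numbers out of 209:
  malvidin-free: 209 × 13/16 = 169.8125
  malvidin-pigmented: 209 × 3/16 = 39.1875
χ² = Σ (O − E)² / E
  malvidin-free: (148 − 169.8125)² / 169.8125 = 2.8018
  malvidin-pigmented: (61 − 39.1875)² / 39.1875 = 12.1412
χ² = 2.8018 + 12.1412 = 14.943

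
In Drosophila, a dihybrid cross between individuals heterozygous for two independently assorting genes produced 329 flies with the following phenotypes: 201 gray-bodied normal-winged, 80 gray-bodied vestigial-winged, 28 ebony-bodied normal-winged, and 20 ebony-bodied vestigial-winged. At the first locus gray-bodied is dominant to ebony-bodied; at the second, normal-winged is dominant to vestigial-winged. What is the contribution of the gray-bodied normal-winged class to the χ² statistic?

A dihybrid F₂ with independent assortment and complete dominance at both loci gives a 9:3:3:1 phenotypic ratio.
Total ratio parts = 16. Expected numbers out of 329:
  gray-bodied normal-winged: 329 × 9/16 = 185.0625
  gray-bodied vestigial-winged: 329 × 3/16 = 61.6875
  ebony-bodied normal-winged: 329 × 3/16 = 61.6875
  ebony-bodied vestigial-winged: 329 × 1/16 = 20.5625
Contribution of gray-bodied normal-winged: (201 − 185.0625)² / 185.0625 = 1.3725

1.373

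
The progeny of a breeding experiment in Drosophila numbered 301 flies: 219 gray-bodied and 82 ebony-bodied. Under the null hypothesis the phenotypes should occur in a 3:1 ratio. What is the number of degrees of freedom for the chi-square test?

A goodness-of-fit test with 2 phenotype classes has df = 2 − 1 = 1.

1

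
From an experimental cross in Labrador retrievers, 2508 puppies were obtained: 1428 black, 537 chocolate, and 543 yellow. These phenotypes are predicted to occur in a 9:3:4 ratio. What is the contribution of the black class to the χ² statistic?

0.211

The 9:3:4 ratio has 16 parts, so with N = 2508 the expected counts are:
  black: 2508 × 9/16 = 1410.75
  chocolate: 2508 × 3/16 = 470.25
  yellow: 2508 × 4/16 = 627
Contribution of black: (1428 − 1410.75)² / 1410.75 = 0.2109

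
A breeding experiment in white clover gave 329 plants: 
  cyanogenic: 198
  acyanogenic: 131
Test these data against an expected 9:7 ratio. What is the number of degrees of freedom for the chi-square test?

1

A goodness-of-fit test with 2 phenotype classes has df = 2 − 1 = 1.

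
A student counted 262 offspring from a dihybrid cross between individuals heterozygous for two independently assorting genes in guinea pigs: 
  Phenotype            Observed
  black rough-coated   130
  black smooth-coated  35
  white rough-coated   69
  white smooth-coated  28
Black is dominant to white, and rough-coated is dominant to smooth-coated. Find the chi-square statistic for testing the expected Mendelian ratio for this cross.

22.404

A dihybrid F₂ with independent assortment and complete dominance at both loci gives a 9:3:3:1 phenotypic ratio.
Under the 9:3:3:1 hypothesis (Σ ratio = 16, N = 262):
  black rough-coated: 262 × 9/16 = 147.375
  black smooth-coated: 262 × 3/16 = 49.125
  white rough-coated: 262 × 3/16 = 49.125
  white smooth-coated: 262 × 1/16 = 16.375
χ² = Σ (O − E)² / E
  black rough-coated: (130 − 147.375)² / 147.375 = 2.0485
  black smooth-coated: (35 − 49.125)² / 49.125 = 4.0614
  white rough-coated: (69 − 49.125)² / 49.125 = 8.0410
  white smooth-coated: (28 − 16.375)² / 16.375 = 8.2529
χ² = 2.0485 + 4.0614 + 8.0410 + 8.2529 = 22.4038 ≈ 22.404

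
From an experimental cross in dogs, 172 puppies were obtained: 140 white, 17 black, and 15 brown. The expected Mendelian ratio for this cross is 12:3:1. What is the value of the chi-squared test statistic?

9.829

Expected counts for N = 172 under a 12:3:1 ratio (total parts = 16):
  white: 172 × 12/16 = 129
  black: 172 × 3/16 = 32.25
  brown: 172 × 1/16 = 10.75
χ² = Σ (O − E)² / E
  white: (140 − 129)² / 129 = 0.9380
  black: (17 − 32.25)² / 32.25 = 7.2112
  brown: (15 − 10.75)² / 10.75 = 1.6802
χ² = 0.9380 + 7.2112 + 1.6802 = 9.8294 ≈ 9.829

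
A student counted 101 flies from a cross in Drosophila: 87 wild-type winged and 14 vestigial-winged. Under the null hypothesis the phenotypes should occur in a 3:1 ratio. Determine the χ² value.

6.683

Total ratio parts = 4. Expected numbers out of 101:
  wild-type winged: 101 × 3/4 = 75.75
  vestigial-winged: 101 × 1/4 = 25.25
χ² = Σ (O − E)² / E
  wild-type winged: (87 − 75.75)² / 75.75 = 1.6708
  vestigial-winged: (14 − 25.25)² / 25.25 = 5.0124
χ² = 1.6708 + 5.0124 = 6.6832 ≈ 6.683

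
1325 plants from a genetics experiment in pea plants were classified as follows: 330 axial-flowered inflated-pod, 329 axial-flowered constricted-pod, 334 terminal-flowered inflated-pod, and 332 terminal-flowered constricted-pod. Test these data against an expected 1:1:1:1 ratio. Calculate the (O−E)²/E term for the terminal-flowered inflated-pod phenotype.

0.023

Under the 1:1:1:1 hypothesis (Σ ratio = 4, N = 1325):
  axial-flowered inflated-pod: 1325 × 1/4 = 331.25
  axial-flowered constricted-pod: 1325 × 1/4 = 331.25
  terminal-flowered inflated-pod: 1325 × 1/4 = 331.25
  terminal-flowered constricted-pod: 1325 × 1/4 = 331.25
Contribution of terminal-flowered inflated-pod: (334 − 331.25)² / 331.25 = 0.0228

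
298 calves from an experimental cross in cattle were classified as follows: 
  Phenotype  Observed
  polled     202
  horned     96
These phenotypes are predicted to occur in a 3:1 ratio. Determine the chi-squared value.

8.273

Total ratio parts = 4. Expected numbers out of 298:
  polled: 298 × 3/4 = 223.5
  horned: 298 × 1/4 = 74.5
χ² = Σ (O − E)² / E
  polled: (202 − 223.5)² / 223.5 = 2.0682
  horned: (96 − 74.5)² / 74.5 = 6.2047
χ² = 2.0682 + 6.2047 = 8.2729 ≈ 8.273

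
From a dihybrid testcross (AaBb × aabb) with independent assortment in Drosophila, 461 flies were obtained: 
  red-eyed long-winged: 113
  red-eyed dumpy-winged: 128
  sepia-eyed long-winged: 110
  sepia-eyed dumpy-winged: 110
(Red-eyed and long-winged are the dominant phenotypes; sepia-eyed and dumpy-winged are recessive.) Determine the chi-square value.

A dihybrid testcross with independent assortment gives a 1:1:1:1 ratio.
The 1:1:1:1 ratio has 4 parts, so with N = 461 the expected counts are:
  red-eyed long-winged: 461 × 1/4 = 115.25
  red-eyed dumpy-winged: 461 × 1/4 = 115.25
  sepia-eyed long-winged: 461 × 1/4 = 115.25
  sepia-eyed dumpy-winged: 461 × 1/4 = 115.25
χ² = Σ (O − E)² / E
  red-eyed long-winged: (113 − 115.25)² / 115.25 = 0.0439
  red-eyed dumpy-winged: (128 − 115.25)² / 115.25 = 1.4105
  sepia-eyed long-winged: (110 − 115.25)² / 115.25 = 0.2392
  sepia-eyed dumpy-winged: (110 − 115.25)² / 115.25 = 0.2392
χ² = 0.0439 + 1.4105 + 0.2392 + 0.2392 = 1.9328 ≈ 1.933

1.933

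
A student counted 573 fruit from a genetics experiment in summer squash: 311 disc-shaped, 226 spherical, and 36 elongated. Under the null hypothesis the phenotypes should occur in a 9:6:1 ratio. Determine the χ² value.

Expected counts for N = 573 under a 9:6:1 ratio (total parts = 16):
  disc-shaped: 573 × 9/16 = 322.3125
  spherical: 573 × 6/16 = 214.875
  elongated: 573 × 1/16 = 35.8125
χ² = Σ (O − E)² / E
  disc-shaped: (311 − 322.3125)² / 322.3125 = 0.3970
  spherical: (226 − 214.875)² / 214.875 = 0.5760
  elongated: (36 − 35.8125)² / 35.8125 = 0.0010
χ² = 0.3970 + 0.5760 + 0.0010 = 0.974

0.974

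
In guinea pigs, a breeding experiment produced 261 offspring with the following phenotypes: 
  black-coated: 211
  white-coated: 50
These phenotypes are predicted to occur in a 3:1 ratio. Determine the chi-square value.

The 3:1 ratio has 4 parts, so with N = 261 the expected counts are:
  black-coated: 261 × 3/4 = 195.75
  white-coated: 261 × 1/4 = 65.25
χ² = Σ (O − E)² / E
  black-coated: (211 − 195.75)² / 195.75 = 1.1881
  white-coated: (50 − 65.25)² / 65.25 = 3.5642
χ² = 1.1881 + 3.5642 = 4.7523 ≈ 4.752

4.752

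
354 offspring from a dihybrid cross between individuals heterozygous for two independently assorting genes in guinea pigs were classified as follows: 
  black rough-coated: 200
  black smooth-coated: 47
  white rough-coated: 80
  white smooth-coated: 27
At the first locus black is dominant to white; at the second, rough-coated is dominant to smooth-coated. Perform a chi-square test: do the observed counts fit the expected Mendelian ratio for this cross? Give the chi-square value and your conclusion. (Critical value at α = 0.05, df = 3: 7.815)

A dihybrid F₂ with independent assortment and complete dominance at both loci gives a 9:3:3:1 phenotypic ratio.
Total ratio parts = 16. Expected numbers out of 354:
  black rough-coated: 354 × 9/16 = 199.125
  black smooth-coated: 354 × 3/16 = 66.375
  white rough-coated: 354 × 3/16 = 66.375
  white smooth-coated: 354 × 1/16 = 22.125
χ² = Σ (O − E)² / E
  black rough-coated: (200 − 199.125)² / 199.125 = 0.0038
  black smooth-coated: (47 − 66.375)² / 66.375 = 5.6556
  white rough-coated: (80 − 66.375)² / 66.375 = 2.7968
  white smooth-coated: (27 − 22.125)² / 22.125 = 1.0742
χ² = 0.0038 + 5.6556 + 2.7968 + 1.0742 = 9.5304 ≈ 9.530
Degrees of freedom = 4 − 1 = 3; critical value at α = 0.05 is 7.815.
Since 9.530 > 7.815, we reject the null hypothesis — the data do not fit the 9:3:3:1 ratio.

9.530; not consistent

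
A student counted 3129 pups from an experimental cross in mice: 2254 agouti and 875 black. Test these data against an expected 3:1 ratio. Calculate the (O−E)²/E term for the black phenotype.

Under the 3:1 hypothesis (Σ ratio = 4, N = 3129):
  agouti: 3129 × 3/4 = 2346.75
  black: 3129 × 1/4 = 782.25
Contribution of black: (875 − 782.25)² / 782.25 = 10.9972

10.997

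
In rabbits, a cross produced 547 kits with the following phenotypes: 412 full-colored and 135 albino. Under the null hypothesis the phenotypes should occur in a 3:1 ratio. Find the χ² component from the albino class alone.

Under the 3:1 hypothesis (Σ ratio = 4, N = 547):
  full-colored: 547 × 3/4 = 410.25
  albino: 547 × 1/4 = 136.75
Contribution of albino: (135 − 136.75)² / 136.75 = 0.0224

0.022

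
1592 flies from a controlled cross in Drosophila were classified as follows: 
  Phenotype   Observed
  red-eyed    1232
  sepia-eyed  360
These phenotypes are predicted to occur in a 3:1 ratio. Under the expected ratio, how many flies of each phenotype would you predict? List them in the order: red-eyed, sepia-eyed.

Expected counts for N = 1592 under a 3:1 ratio (total parts = 4):
  red-eyed: 1592 × 3/4 = 1194
  sepia-eyed: 1592 × 1/4 = 398

1194, 398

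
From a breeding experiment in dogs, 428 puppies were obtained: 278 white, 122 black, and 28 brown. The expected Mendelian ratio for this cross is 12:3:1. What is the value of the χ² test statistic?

Total ratio parts = 16. Expected numbers out of 428:
  white: 428 × 12/16 = 321
  black: 428 × 3/16 = 80.25
  brown: 428 × 1/16 = 26.75
χ² = Σ (O − E)² / E
  white: (278 − 321)² / 321 = 5.7601
  black: (122 − 80.25)² / 80.25 = 21.7204
  brown: (28 − 26.75)² / 26.75 = 0.0584
χ² = 5.7601 + 21.7204 + 0.0584 = 27.5389 ≈ 27.539

27.539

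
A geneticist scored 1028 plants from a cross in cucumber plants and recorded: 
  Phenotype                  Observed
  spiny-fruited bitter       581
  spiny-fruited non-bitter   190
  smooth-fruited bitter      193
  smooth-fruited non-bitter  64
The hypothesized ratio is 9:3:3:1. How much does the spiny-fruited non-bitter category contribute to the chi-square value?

0.039

The 9:3:3:1 ratio has 16 parts, so with N = 1028 the expected counts are:
  spiny-fruited bitter: 1028 × 9/16 = 578.25
  spiny-fruited non-bitter: 1028 × 3/16 = 192.75
  smooth-fruited bitter: 1028 × 3/16 = 192.75
  smooth-fruited non-bitter: 1028 × 1/16 = 64.25
Contribution of spiny-fruited non-bitter: (190 − 192.75)² / 192.75 = 0.0392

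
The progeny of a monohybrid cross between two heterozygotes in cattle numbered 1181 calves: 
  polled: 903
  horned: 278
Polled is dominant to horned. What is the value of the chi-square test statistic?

1.344

For a monohybrid cross between heterozygotes with complete dominance, the expected phenotypic ratio is 3:1.
Expected counts for N = 1181 under a 3:1 ratio (total parts = 4):
  polled: 1181 × 3/4 = 885.75
  horned: 1181 × 1/4 = 295.25
χ² = Σ (O − E)² / E
  polled: (903 − 885.75)² / 885.75 = 0.3359
  horned: (278 − 295.25)² / 295.25 = 1.0078
χ² = 0.3359 + 1.0078 = 1.3437 ≈ 1.344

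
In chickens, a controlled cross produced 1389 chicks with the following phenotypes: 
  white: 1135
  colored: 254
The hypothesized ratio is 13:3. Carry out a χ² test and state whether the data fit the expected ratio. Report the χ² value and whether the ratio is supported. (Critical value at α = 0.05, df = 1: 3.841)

0.196; consistent

Expected counts for N = 1389 under a 13:3 ratio (total parts = 16):
  white: 1389 × 13/16 = 1128.5625
  colored: 1389 × 3/16 = 260.4375
χ² = Σ (O − E)² / E
  white: (1135 − 1128.5625)² / 1128.5625 = 0.0367
  colored: (254 − 260.4375)² / 260.4375 = 0.1591
χ² = 0.0367 + 0.1591 = 0.1958 ≈ 0.196
Degrees of freedom = 2 − 1 = 1; critical value at α = 0.05 is 3.841.
Since 0.196 < 3.841, we fail to reject the null hypothesis — the data are consistent with the 13:3 ratio.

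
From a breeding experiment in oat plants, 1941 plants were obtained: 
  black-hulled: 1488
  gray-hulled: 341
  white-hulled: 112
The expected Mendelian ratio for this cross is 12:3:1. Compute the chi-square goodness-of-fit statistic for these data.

2.875

Total ratio parts = 16. Expected numbers out of 1941:
  black-hulled: 1941 × 12/16 = 1455.75
  gray-hulled: 1941 × 3/16 = 363.9375
  white-hulled: 1941 × 1/16 = 121.3125
χ² = Σ (O − E)² / E
  black-hulled: (1488 − 1455.75)² / 1455.75 = 0.7145
  gray-hulled: (341 − 363.9375)² / 363.9375 = 1.4457
  white-hulled: (112 − 121.3125)² / 121.3125 = 0.7149
χ² = 0.7145 + 1.4457 + 0.7149 = 2.8751 ≈ 2.875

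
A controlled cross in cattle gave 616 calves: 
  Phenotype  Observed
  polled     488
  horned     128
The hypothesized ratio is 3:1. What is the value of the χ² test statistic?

Expected counts for N = 616 under a 3:1 ratio (total parts = 4):
  polled: 616 × 3/4 = 462
  horned: 616 × 1/4 = 154
χ² = Σ (O − E)² / E
  polled: (488 − 462)² / 462 = 1.4632
  horned: (128 − 154)² / 154 = 4.3896
χ² = 1.4632 + 4.3896 = 5.8528 ≈ 5.853

5.853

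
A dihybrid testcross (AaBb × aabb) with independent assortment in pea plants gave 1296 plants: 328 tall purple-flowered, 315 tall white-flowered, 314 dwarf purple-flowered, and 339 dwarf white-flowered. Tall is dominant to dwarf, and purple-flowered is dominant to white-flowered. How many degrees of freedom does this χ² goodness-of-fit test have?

3

A dihybrid testcross with independent assortment gives a 1:1:1:1 ratio.
A goodness-of-fit test with 4 phenotype classes has df = 4 − 1 = 3.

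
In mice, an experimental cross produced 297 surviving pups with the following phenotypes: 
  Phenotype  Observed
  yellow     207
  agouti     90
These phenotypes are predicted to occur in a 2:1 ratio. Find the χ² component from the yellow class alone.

0.409

Total ratio parts = 3. Expected numbers out of 297:
  yellow: 297 × 2/3 = 198
  agouti: 297 × 1/3 = 99
Contribution of yellow: (207 − 198)² / 198 = 0.4091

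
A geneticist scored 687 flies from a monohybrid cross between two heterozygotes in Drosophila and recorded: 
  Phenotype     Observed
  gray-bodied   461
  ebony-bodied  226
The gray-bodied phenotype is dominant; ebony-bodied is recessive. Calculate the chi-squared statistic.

For a monohybrid cross between heterozygotes with complete dominance, the expected phenotypic ratio is 3:1.
Total ratio parts = 4. Expected numbers out of 687:
  gray-bodied: 687 × 3/4 = 515.25
  ebony-bodied: 687 × 1/4 = 171.75
χ² = Σ (O − E)² / E
  gray-bodied: (461 − 515.25)² / 515.25 = 5.7119
  ebony-bodied: (226 − 171.75)² / 171.75 = 17.1357
χ² = 5.7119 + 17.1357 = 22.8476 ≈ 22.848

22.848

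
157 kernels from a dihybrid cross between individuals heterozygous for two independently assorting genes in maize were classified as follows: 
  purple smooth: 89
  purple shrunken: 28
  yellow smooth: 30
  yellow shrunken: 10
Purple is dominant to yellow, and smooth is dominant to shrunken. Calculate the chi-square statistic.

0.090

A dihybrid F₂ with independent assortment and complete dominance at both loci gives a 9:3:3:1 phenotypic ratio.
Expected counts for N = 157 under a 9:3:3:1 ratio (total parts = 16):
  purple smooth: 157 × 9/16 = 88.3125
  purple shrunken: 157 × 3/16 = 29.4375
  yellow smooth: 157 × 3/16 = 29.4375
  yellow shrunken: 157 × 1/16 = 9.8125
χ² = Σ (O − E)² / E
  purple smooth: (89 − 88.3125)² / 88.3125 = 0.0054
  purple shrunken: (28 − 29.4375)² / 29.4375 = 0.0702
  yellow smooth: (30 − 29.4375)² / 29.4375 = 0.0107
  yellow shrunken: (10 − 9.8125)² / 9.8125 = 0.0036
χ² = 0.0054 + 0.0702 + 0.0107 + 0.0036 = 0.0899 ≈ 0.090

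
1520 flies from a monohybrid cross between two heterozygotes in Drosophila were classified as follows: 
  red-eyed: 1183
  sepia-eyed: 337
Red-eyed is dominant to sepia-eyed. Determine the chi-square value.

For a monohybrid cross between heterozygotes with complete dominance, the expected phenotypic ratio is 3:1.
Under the 3:1 hypothesis (Σ ratio = 4, N = 1520):
  red-eyed: 1520 × 3/4 = 1140
  sepia-eyed: 1520 × 1/4 = 380
χ² = Σ (O − E)² / E
  red-eyed: (1183 − 1140)² / 1140 = 1.6219
  sepia-eyed: (337 − 380)² / 380 = 4.8658
χ² = 1.6219 + 4.8658 = 6.4877 ≈ 6.488

6.488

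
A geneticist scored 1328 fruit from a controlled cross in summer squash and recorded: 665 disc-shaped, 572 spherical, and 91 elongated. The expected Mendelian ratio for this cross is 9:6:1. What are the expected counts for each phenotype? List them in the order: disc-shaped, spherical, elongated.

Under the 9:6:1 hypothesis (Σ ratio = 16, N = 1328):
  disc-shaped: 1328 × 9/16 = 747
  spherical: 1328 × 6/16 = 498
  elongated: 1328 × 1/16 = 83

747, 498, 83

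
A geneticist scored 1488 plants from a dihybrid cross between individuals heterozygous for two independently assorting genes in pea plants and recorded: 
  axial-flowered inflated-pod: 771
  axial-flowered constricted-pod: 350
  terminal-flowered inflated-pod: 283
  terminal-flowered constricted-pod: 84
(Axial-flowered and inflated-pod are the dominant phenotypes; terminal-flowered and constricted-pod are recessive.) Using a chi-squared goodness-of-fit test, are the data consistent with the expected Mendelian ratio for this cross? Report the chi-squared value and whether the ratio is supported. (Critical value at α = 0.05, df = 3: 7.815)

A dihybrid F₂ with independent assortment and complete dominance at both loci gives a 9:3:3:1 phenotypic ratio.
Under the 9:3:3:1 hypothesis (Σ ratio = 16, N = 1488):
  axial-flowered inflated-pod: 1488 × 9/16 = 837
  axial-flowered constricted-pod: 1488 × 3/16 = 279
  terminal-flowered inflated-pod: 1488 × 3/16 = 279
  terminal-flowered constricted-pod: 1488 × 1/16 = 93
χ² = Σ (O − E)² / E
  axial-flowered inflated-pod: (771 − 837)² / 837 = 5.2043
  axial-flowered constricted-pod: (350 − 279)² / 279 = 18.0681
  terminal-flowered inflated-pod: (283 − 279)² / 279 = 0.0573
  terminal-flowered constricted-pod: (84 − 93)² / 93 = 0.8710
χ² = 5.2043 + 18.0681 + 0.0573 + 0.8710 = 24.2007 ≈ 24.201
Degrees of freedom = 4 − 1 = 3; critical value at α = 0.05 is 7.815.
Since 24.201 > 7.815, we reject the null hypothesis — the data do not fit the 9:3:3:1 ratio.

24.201; not consistent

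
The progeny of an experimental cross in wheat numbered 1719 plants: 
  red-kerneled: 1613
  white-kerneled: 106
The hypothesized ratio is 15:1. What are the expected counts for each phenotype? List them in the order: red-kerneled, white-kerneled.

Expected counts for N = 1719 under a 15:1 ratio (total parts = 16):
  red-kerneled: 1719 × 15/16 = 1611.5625
  white-kerneled: 1719 × 1/16 = 107.4375

1611.5625, 107.4375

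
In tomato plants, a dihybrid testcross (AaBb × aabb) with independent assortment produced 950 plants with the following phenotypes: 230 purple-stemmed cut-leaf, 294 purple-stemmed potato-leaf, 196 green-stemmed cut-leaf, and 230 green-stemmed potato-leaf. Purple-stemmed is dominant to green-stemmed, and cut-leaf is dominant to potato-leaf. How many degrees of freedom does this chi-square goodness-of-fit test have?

A dihybrid testcross with independent assortment gives a 1:1:1:1 ratio.
A goodness-of-fit test with 4 phenotype classes has df = 4 − 1 = 3.

3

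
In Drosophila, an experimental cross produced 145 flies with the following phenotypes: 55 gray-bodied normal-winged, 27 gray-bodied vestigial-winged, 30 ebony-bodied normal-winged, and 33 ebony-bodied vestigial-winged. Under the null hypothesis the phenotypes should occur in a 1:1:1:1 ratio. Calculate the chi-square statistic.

13.428

The 1:1:1:1 ratio has 4 parts, so with N = 145 the expected counts are:
  gray-bodied normal-winged: 145 × 1/4 = 36.25
  gray-bodied vestigial-winged: 145 × 1/4 = 36.25
  ebony-bodied normal-winged: 145 × 1/4 = 36.25
  ebony-bodied vestigial-winged: 145 × 1/4 = 36.25
χ² = Σ (O − E)² / E
  gray-bodied normal-winged: (55 − 36.25)² / 36.25 = 9.6983
  gray-bodied vestigial-winged: (27 − 36.25)² / 36.25 = 2.3603
  ebony-bodied normal-winged: (30 − 36.25)² / 36.25 = 1.0776
  ebony-bodied vestigial-winged: (33 − 36.25)² / 36.25 = 0.2914
χ² = 9.6983 + 2.3603 + 1.0776 + 0.2914 = 13.4276 ≈ 13.428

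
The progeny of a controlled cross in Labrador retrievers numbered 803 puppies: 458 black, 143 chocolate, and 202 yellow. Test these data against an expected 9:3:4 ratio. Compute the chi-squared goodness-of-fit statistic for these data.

Expected counts for N = 803 under a 9:3:4 ratio (total parts = 16):
  black: 803 × 9/16 = 451.6875
  chocolate: 803 × 3/16 = 150.5625
  yellow: 803 × 4/16 = 200.75
χ² = Σ (O − E)² / E
  black: (458 − 451.6875)² / 451.6875 = 0.0882
  chocolate: (143 − 150.5625)² / 150.5625 = 0.3799
  yellow: (202 − 200.75)² / 200.75 = 0.0078
χ² = 0.0882 + 0.3799 + 0.0078 = 0.4759 ≈ 0.476

0.476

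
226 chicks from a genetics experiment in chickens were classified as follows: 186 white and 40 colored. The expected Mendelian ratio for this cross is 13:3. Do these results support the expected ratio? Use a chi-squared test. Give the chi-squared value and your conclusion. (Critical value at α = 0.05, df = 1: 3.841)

Under the 13:3 hypothesis (Σ ratio = 16, N = 226):
  white: 226 × 13/16 = 183.625
  colored: 226 × 3/16 = 42.375
χ² = Σ (O − E)² / E
  white: (186 − 183.625)² / 183.625 = 0.0307
  colored: (40 − 42.375)² / 42.375 = 0.1331
χ² = 0.0307 + 0.1331 = 0.1638 ≈ 0.164
Degrees of freedom = 2 − 1 = 1; critical value at α = 0.05 is 3.841.
Since 0.164 < 3.841, we fail to reject the null hypothesis — the data are consistent with the 13:3 ratio.

0.164; consistent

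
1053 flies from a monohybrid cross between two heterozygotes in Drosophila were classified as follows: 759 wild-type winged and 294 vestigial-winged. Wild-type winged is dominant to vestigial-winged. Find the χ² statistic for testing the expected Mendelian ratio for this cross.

4.789

For a monohybrid cross between heterozygotes with complete dominance, the expected phenotypic ratio is 3:1.
Under the 3:1 hypothesis (Σ ratio = 4, N = 1053):
  wild-type winged: 1053 × 3/4 = 789.75
  vestigial-winged: 1053 × 1/4 = 263.25
χ² = Σ (O − E)² / E
  wild-type winged: (759 − 789.75)² / 789.75 = 1.1973
  vestigial-winged: (294 − 263.25)² / 263.25 = 3.5919
χ² = 1.1973 + 3.5919 = 4.7892 ≈ 4.789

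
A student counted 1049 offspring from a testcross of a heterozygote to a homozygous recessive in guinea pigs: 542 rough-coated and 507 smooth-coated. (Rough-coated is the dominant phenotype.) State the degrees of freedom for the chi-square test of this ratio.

1

A testcross of a heterozygote (Aa × aa) gives a 1:1 phenotypic ratio.
A goodness-of-fit test with 2 phenotype classes has df = 2 − 1 = 1.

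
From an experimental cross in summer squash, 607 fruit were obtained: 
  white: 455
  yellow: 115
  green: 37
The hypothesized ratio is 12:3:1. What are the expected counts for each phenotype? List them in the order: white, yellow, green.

The 12:3:1 ratio has 16 parts, so with N = 607 the expected counts are:
  white: 607 × 12/16 = 455.25
  yellow: 607 × 3/16 = 113.8125
  green: 607 × 1/16 = 37.9375

455.25, 113.8125, 37.9375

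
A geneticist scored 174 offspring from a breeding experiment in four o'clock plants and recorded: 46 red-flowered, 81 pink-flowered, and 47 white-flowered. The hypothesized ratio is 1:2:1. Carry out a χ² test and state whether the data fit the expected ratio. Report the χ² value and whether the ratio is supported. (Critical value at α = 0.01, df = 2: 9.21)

Total ratio parts = 4. Expected numbers out of 174:
  red-flowered: 174 × 1/4 = 43.5
  pink-flowered: 174 × 2/4 = 87
  white-flowered: 174 × 1/4 = 43.5
χ² = Σ (O − E)² / E
  red-flowered: (46 − 43.5)² / 43.5 = 0.1437
  pink-flowered: (81 − 87)² / 87 = 0.4138
  white-flowered: (47 − 43.5)² / 43.5 = 0.2816
χ² = 0.1437 + 0.4138 + 0.2816 = 0.8391 ≈ 0.839
Degrees of freedom = 3 − 1 = 2; critical value at α = 0.01 is 9.21.
Since 0.839 < 9.21, we fail to reject the null hypothesis — the data are consistent with the 1:2:1 ratio.

0.839; consistent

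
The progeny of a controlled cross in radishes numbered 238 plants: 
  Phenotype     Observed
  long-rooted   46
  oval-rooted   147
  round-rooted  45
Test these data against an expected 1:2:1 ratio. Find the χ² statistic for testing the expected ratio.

13.185

Total ratio parts = 4. Expected numbers out of 238:
  long-rooted: 238 × 1/4 = 59.5
  oval-rooted: 238 × 2/4 = 119
  round-rooted: 238 × 1/4 = 59.5
χ² = Σ (O − E)² / E
  long-rooted: (46 − 59.5)² / 59.5 = 3.0630
  oval-rooted: (147 − 119)² / 119 = 6.5882
  round-rooted: (45 − 59.5)² / 59.5 = 3.5336
χ² = 3.0630 + 6.5882 + 3.5336 = 13.1848 ≈ 13.185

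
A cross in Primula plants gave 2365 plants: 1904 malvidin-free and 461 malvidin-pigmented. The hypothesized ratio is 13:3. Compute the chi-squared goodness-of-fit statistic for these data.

0.856

Total ratio parts = 16. Expected numbers out of 2365:
  malvidin-free: 2365 × 13/16 = 1921.5625
  malvidin-pigmented: 2365 × 3/16 = 443.4375
χ² = Σ (O − E)² / E
  malvidin-free: (1904 − 1921.5625)² / 1921.5625 = 0.1605
  malvidin-pigmented: (461 − 443.4375)² / 443.4375 = 0.6956
χ² = 0.1605 + 0.6956 = 0.8561 ≈ 0.856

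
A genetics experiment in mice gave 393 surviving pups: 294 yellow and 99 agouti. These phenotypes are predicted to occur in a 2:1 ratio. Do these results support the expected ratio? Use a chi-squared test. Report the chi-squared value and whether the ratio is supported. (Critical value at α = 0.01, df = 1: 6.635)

Expected counts for N = 393 under a 2:1 ratio (total parts = 3):
  yellow: 393 × 2/3 = 262
  agouti: 393 × 1/3 = 131
χ² = Σ (O − E)² / E
  yellow: (294 − 262)² / 262 = 3.9084
  agouti: (99 − 131)² / 131 = 7.8168
χ² = 3.9084 + 7.8168 = 11.7252 ≈ 11.725
Degrees of freedom = 2 − 1 = 1; critical value at α = 0.01 is 6.635.
Since 11.725 > 6.635, we reject the null hypothesis — the data do not fit the 2:1 ratio.

11.725; not consistent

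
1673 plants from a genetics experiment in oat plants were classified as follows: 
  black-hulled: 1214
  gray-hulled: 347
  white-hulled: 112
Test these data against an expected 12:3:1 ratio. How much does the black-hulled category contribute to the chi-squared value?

1.323

Expected counts for N = 1673 under a 12:3:1 ratio (total parts = 16):
  black-hulled: 1673 × 12/16 = 1254.75
  gray-hulled: 1673 × 3/16 = 313.6875
  white-hulled: 1673 × 1/16 = 104.5625
Contribution of black-hulled: (1214 − 1254.75)² / 1254.75 = 1.3234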